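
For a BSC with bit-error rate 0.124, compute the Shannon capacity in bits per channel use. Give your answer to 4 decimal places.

0.4592 bits

Binary symmetric channel: C = 1 − h₂(ε) where h₂ is the binary entropy function.
h₂(0.124) = −0.124·log₂0.124 − 0.876·log₂0.876 = 0.5408.
C = 1 − 0.5408 = 0.4592 bits per channel use.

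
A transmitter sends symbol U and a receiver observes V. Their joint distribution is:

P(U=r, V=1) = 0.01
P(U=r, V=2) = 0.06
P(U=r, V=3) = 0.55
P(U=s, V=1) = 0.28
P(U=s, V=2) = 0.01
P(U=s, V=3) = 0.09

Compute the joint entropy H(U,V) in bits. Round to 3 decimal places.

H(U,V) = −Σ p(x,y)·log₂ p(x,y) over all 6 cells.
  cell (r,1): −0.01·log₂0.01 = 0.0664
  cell (r,2): −0.06·log₂0.06 = 0.2435
  cell (r,3): −0.55·log₂0.55 = 0.4744
  cell (s,1): −0.28·log₂0.28 = 0.5142
  cell (s,2): −0.01·log₂0.01 = 0.0664
  cell (s,3): −0.09·log₂0.09 = 0.3127
Sum = 1.678 bits.

1.678 bits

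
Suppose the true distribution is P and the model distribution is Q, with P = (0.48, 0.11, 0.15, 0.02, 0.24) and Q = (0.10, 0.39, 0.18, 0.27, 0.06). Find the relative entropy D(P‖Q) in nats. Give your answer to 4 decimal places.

0.8670 nats

D(P‖Q) = Σ p·ln(p/q).
  0.48·ln(0.48/0.10) = 0.75294
  0.11·ln(0.11/0.39) = -0.13922
  0.15·ln(0.15/0.18) = -0.02735
  0.02·ln(0.02/0.27) = -0.05205
  0.24·ln(0.24/0.06) = 0.33271
D(P‖Q) = 0.8670 nats.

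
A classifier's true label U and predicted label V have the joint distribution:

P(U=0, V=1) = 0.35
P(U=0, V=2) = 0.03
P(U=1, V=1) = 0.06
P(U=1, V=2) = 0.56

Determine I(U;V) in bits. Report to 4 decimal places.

Marginals: p(U) = (0.3800, 0.6200), p(V) = (0.4100, 0.5900).
I(U;V) = H(U) + H(V) − H(U,V).
H(U) = 0.9580, H(V) = 0.9765, H(U,V) = 1.3938.
I(U;V) = 0.9580 + 0.9765 − 1.3938 = 0.5407 bits.

0.5407 bits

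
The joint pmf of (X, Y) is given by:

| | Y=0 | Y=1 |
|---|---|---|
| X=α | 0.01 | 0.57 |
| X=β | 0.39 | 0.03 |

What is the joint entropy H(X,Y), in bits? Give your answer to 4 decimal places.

H(X,Y) = −Σ p(x,y)·log₂ p(x,y) over all 4 cells.
  cell (α,0): −0.01·log₂0.01 = 0.06644
  cell (α,1): −0.57·log₂0.57 = 0.46225
  cell (β,0): −0.39·log₂0.39 = 0.52980
  cell (β,1): −0.03·log₂0.03 = 0.15177
Sum = 1.2103 bits.

1.2103 bits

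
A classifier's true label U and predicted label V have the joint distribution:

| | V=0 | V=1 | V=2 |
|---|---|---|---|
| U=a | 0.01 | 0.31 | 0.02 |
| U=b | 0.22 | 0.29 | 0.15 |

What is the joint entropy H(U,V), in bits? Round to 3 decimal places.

2.112 bits

H(U,V) = −Σ p(x,y)·log₂ p(x,y) over all 6 cells.
  cell (a,0): −0.01·log₂0.01 = 0.0664
  cell (a,1): −0.31·log₂0.31 = 0.5238
  cell (a,2): −0.02·log₂0.02 = 0.1129
  cell (b,0): −0.22·log₂0.22 = 0.4806
  cell (b,1): −0.29·log₂0.29 = 0.5179
  cell (b,2): −0.15·log₂0.15 = 0.4105
Sum = 2.112 bits.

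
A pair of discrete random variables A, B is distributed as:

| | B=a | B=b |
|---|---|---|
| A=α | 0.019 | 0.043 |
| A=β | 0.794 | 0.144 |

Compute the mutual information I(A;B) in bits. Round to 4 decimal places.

0.0598 bits

Marginals: p(A) = (0.0620, 0.9380), p(B) = (0.8130, 0.1870).
I(A;B) = H(A) + H(B) − H(A,B).
H(A) = 0.3353, H(B) = 0.6952, H(A,B) = 0.9707.
I(A;B) = 0.3353 + 0.6952 − 0.9707 = 0.0598 bits.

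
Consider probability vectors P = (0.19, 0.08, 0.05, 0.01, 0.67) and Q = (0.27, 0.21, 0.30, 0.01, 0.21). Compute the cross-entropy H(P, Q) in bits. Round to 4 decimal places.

2.2008 bits

H(P,Q) = −Σ p·log₂ q.
  −0.19·log₂(0.27) = 0.35890
  −0.08·log₂(0.21) = 0.18012
  −0.05·log₂(0.30) = 0.08685
  −0.01·log₂(0.01) = 0.06644
  −0.67·log₂(0.21) = 1.50853
H(P,Q) = 2.2008 bits.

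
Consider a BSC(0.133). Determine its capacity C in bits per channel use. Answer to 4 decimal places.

0.4344 bits

Binary symmetric channel: C = 1 − h₂(ε) where h₂ is the binary entropy function.
h₂(0.133) = −0.133·log₂0.133 − 0.867·log₂0.867 = 0.5656.
C = 1 − 0.5656 = 0.4344 bits per channel use.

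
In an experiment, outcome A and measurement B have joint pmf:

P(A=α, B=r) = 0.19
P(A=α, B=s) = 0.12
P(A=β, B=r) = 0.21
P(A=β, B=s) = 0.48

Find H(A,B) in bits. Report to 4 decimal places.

H(A,B) = −Σ p(x,y)·log₂ p(x,y) over all 4 cells.
  cell (α,r): −0.19·log₂0.19 = 0.45523
  cell (α,s): −0.12·log₂0.12 = 0.36707
  cell (β,r): −0.21·log₂0.21 = 0.47282
  cell (β,s): −0.48·log₂0.48 = 0.50827
Sum = 1.8034 bits.

1.8034 bits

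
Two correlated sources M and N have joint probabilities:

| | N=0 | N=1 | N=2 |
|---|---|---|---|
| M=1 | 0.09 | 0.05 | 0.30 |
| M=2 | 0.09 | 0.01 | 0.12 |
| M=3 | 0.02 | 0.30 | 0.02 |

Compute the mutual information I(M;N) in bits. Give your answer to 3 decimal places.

0.504 bits

Marginals: p(M) = (0.4400, 0.2200, 0.3400), p(N) = (0.2000, 0.3600, 0.4400).
I(M;N) = Σ p(x,y)·log₂[p(x,y)/(p(x)p(y))].
  (1,0): 0.09·log₂(1.0227) = 0.0029
  (1,1): 0.05·log₂(0.3157) = -0.0832
  (1,2): 0.30·log₂(1.5496) = 0.1896
  (2,0): 0.09·log₂(2.0455) = 0.0929
  (2,1): 0.01·log₂(0.1263) = -0.0299
  (2,2): 0.12·log₂(1.2397) = 0.0372
  (3,0): 0.02·log₂(0.2941) = -0.0353
  (3,1): 0.30·log₂(2.4510) = 0.3880
  (3,2): 0.02·log₂(0.1337) = -0.0581
Sum = 0.504 bits.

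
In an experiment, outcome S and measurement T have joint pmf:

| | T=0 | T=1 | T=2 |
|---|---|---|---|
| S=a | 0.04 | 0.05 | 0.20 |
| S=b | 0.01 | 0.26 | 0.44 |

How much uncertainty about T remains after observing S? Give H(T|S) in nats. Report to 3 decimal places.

Marginals: p(S) = (0.2900, 0.7100), p(T) = (0.0500, 0.3100, 0.6400).
H(T|S) = Σ p(S) · H(T|S=·).
  S=a: p=0.2900, H(T|S=a) = 0.8326
  S=b: p=0.7100, H(T|S=b) = 0.7244
Weighted sum = 0.756 nats.

0.756 nats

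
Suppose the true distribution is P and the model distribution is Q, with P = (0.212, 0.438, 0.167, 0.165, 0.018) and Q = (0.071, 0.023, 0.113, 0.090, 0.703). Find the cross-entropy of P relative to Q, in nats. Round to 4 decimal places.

H(P,Q) = −Σ p·ln q.
  −0.212·ln(0.071) = 0.56076
  −0.438·ln(0.023) = 1.65225
  −0.167·ln(0.113) = 0.36412
  −0.165·ln(0.090) = 0.39731
  −0.018·ln(0.703) = 0.00634
H(P,Q) = 2.9808 nats.

2.9808 nats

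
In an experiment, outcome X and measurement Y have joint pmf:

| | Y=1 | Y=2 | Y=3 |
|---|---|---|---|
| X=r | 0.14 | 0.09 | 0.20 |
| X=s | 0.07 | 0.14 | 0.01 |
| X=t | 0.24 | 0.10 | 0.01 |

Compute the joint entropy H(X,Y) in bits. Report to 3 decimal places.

2.799 bits

H(X,Y) = −Σ p(x,y)·log₂ p(x,y) over all 9 cells.
  cell (r,1): −0.14·log₂0.14 = 0.3971
  cell (r,2): −0.09·log₂0.09 = 0.3127
  cell (r,3): −0.20·log₂0.20 = 0.4644
  cell (s,1): −0.07·log₂0.07 = 0.2686
  cell (s,2): −0.14·log₂0.14 = 0.3971
  cell (s,3): −0.01·log₂0.01 = 0.0664
  cell (t,1): −0.24·log₂0.24 = 0.4941
  cell (t,2): −0.10·log₂0.10 = 0.3322
  cell (t,3): −0.01·log₂0.01 = 0.0664
Sum = 2.799 bits.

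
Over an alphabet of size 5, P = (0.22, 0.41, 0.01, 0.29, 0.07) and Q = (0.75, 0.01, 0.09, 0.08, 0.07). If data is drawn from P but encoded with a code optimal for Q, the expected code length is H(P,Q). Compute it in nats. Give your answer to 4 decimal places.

2.8941 nats

H(P,Q) = −Σ p·ln q.
  −0.22·ln(0.75) = 0.06329
  −0.41·ln(0.01) = 1.88812
  −0.01·ln(0.09) = 0.02408
  −0.29·ln(0.08) = 0.73246
  −0.07·ln(0.07) = 0.18615
H(P,Q) = 2.8941 nats.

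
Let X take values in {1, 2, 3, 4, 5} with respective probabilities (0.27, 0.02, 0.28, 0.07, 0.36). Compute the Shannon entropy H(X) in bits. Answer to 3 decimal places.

H(X) = −Σ p·log₂ p.
  −(0.27)·log₂(0.27) = 0.5100
  −(0.02)·log₂(0.02) = 0.1129
  −(0.28)·log₂(0.28) = 0.5142
  −(0.07)·log₂(0.07) = 0.2686
  −(0.36)·log₂(0.36) = 0.5306
Sum: 0.5100 + 0.1129 + 0.5142 + 0.2686 + 0.5306 = 1.936 bits.

1.936 bits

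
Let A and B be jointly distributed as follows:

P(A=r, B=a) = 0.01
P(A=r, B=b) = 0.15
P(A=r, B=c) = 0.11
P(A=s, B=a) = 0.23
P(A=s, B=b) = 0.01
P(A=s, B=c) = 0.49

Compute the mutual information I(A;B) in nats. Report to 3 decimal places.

0.218 nats

Marginals: p(A) = (0.2700, 0.7300), p(B) = (0.2400, 0.1600, 0.6000).
I(A;B) = Σ p(x,y)·ln[p(x,y)/(p(x)p(y))].
  (r,a): 0.01·ln(0.1543) = -0.0187
  (r,b): 0.15·ln(3.4722) = 0.1867
  (r,c): 0.11·ln(0.6790) = -0.0426
  (s,a): 0.23·ln(1.3128) = 0.0626
  (s,b): 0.01·ln(0.0856) = -0.0246
  (s,c): 0.49·ln(1.1187) = 0.0550
Sum = 0.218 nats.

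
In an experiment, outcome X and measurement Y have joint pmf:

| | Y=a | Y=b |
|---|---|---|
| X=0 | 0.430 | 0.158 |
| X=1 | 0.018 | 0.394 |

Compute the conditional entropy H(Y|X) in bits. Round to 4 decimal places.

Chain rule: H(Y|X) = H(X,Y) − H(X).
Marginals: p(X) = (0.5880, 0.4120), p(Y) = (0.4480, 0.5520).
H(X,Y) = 1.5779 bits; H(X) = 0.9775 bits.
H(Y|X) = 1.5779 − 0.9775 = 0.6004 bits.

0.6004 bits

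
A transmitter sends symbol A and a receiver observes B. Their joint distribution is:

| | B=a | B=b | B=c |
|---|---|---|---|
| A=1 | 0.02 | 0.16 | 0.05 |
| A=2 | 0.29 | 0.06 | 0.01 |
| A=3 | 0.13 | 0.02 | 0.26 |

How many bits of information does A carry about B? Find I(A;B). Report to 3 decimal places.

Marginals: p(A) = (0.2300, 0.3600, 0.4100), p(B) = (0.4400, 0.2400, 0.3200).
I(A;B) = Σ p(x,y)·log₂[p(x,y)/(p(x)p(y))].
  (1,a): 0.02·log₂(0.1976) = -0.0468
  (1,b): 0.16·log₂(2.8986) = 0.2457
  (1,c): 0.05·log₂(0.6793) = -0.0279
  (2,a): 0.29·log₂(1.8308) = 0.2530
  (2,b): 0.06·log₂(0.6944) = -0.0316
  (2,c): 0.01·log₂(0.0868) = -0.0353
  (3,a): 0.13·log₂(0.7206) = -0.0614
  (3,b): 0.02·log₂(0.2033) = -0.0460
  (3,c): 0.26·log₂(1.9817) = 0.2566
Sum = 0.506 bits.

0.506 bits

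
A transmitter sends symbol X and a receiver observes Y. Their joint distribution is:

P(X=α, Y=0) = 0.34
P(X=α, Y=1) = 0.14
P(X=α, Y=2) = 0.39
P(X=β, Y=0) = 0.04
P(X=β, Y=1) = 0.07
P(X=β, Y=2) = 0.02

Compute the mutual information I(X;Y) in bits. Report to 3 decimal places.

Marginals: p(X) = (0.8700, 0.1300), p(Y) = (0.3800, 0.2100, 0.4100).
I(X;Y) = Σ p(x,y)·log₂[p(x,y)/(p(x)p(y))].
  (α,0): 0.34·log₂(1.0284) = 0.0138
  (α,1): 0.14·log₂(0.7663) = -0.0538
  (α,2): 0.39·log₂(1.0934) = 0.0502
  (β,0): 0.04·log₂(0.8097) = -0.0122
  (β,1): 0.07·log₂(2.5641) = 0.0951
  (β,2): 0.02·log₂(0.3752) = -0.0283
Sum = 0.065 bits.

0.065 bits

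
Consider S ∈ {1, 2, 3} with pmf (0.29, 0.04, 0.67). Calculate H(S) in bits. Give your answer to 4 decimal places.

H(S) = −Σ p·log₂ p.
  −(0.29)·log₂(0.29) = 0.51790
  −(0.04)·log₂(0.04) = 0.18575
  −(0.67)·log₂(0.67) = 0.38710
Sum: 0.51790 + 0.18575 + 0.38710 = 1.0908 bits.

1.0908 bits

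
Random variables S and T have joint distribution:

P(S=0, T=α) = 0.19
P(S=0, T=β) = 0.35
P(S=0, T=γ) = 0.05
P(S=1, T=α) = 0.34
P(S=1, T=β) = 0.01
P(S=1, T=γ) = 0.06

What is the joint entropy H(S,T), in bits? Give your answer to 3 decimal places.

H(S,T) = −Σ p(x,y)·log₂ p(x,y) over all 6 cells.
  cell (0,α): −0.19·log₂0.19 = 0.4552
  cell (0,β): −0.35·log₂0.35 = 0.5301
  cell (0,γ): −0.05·log₂0.05 = 0.2161
  cell (1,α): −0.34·log₂0.34 = 0.5292
  cell (1,β): −0.01·log₂0.01 = 0.0664
  cell (1,γ): −0.06·log₂0.06 = 0.2435
Sum = 2.041 bits.

2.041 bits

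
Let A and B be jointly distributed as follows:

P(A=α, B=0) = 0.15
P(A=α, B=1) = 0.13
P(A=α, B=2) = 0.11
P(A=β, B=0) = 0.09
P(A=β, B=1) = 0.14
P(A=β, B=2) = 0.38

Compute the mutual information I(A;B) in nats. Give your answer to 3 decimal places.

0.062 nats

Marginals: p(A) = (0.3900, 0.6100), p(B) = (0.2400, 0.2700, 0.4900).
I(A;B) = Σ p(x,y)·ln[p(x,y)/(p(x)p(y))].
  (α,0): 0.15·ln(1.6026) = 0.0707
  (α,1): 0.13·ln(1.2346) = 0.0274
  (α,2): 0.11·ln(0.5756) = -0.0608
  (β,0): 0.09·ln(0.6148) = -0.0438
  (β,1): 0.14·ln(0.8500) = -0.0227
  (β,2): 0.38·ln(1.2713) = 0.0912
Sum = 0.062 nats.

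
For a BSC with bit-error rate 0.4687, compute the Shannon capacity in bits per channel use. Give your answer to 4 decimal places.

0.0028 bits

Binary symmetric channel: C = 1 − h₂(ε) where h₂ is the binary entropy function.
h₂(0.4687) = −0.4687·log₂0.4687 − 0.5313·log₂0.5313 = 0.9972.
C = 1 − 0.9972 = 0.0028 bits per channel use.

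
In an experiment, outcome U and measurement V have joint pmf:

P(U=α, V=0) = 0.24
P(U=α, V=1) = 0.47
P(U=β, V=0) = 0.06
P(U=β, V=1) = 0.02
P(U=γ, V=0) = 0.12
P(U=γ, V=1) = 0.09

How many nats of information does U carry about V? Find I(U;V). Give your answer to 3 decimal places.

Marginals: p(U) = (0.7100, 0.0800, 0.2100), p(V) = (0.4200, 0.5800).
I(U;V) = Σ p(x,y)·ln[p(x,y)/(p(x)p(y))].
  (α,0): 0.24·ln(0.8048) = -0.0521
  (α,1): 0.47·ln(1.1413) = 0.0621
  (β,0): 0.06·ln(1.7857) = 0.0348
  (β,1): 0.02·ln(0.4310) = -0.0168
  (γ,0): 0.12·ln(1.3605) = 0.0369
  (γ,1): 0.09·ln(0.7389) = -0.0272
Sum = 0.038 nats.

0.038 nats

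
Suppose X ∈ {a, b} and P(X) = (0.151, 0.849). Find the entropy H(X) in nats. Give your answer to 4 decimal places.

H(X) = −Σ p·ln p.
  −(0.151)·ln(0.151) = 0.28546
  −(0.849)·ln(0.849) = 0.13898
Sum: 0.28546 + 0.13898 = 0.4244 nats.

0.4244 nats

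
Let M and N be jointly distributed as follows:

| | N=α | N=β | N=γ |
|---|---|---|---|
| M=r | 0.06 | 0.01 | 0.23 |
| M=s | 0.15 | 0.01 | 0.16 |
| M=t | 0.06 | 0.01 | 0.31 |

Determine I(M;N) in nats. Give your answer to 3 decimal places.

Marginals: p(M) = (0.3000, 0.3200, 0.3800), p(N) = (0.2700, 0.0300, 0.7000).
I(M;N) = Σ p(x,y)·ln[p(x,y)/(p(x)p(y))].
  (r,α): 0.06·ln(0.7407) = -0.0180
  (r,β): 0.01·ln(1.1111) = 0.0011
  (r,γ): 0.23·ln(1.0952) = 0.0209
  (s,α): 0.15·ln(1.7361) = 0.0827
  (s,β): 0.01·ln(1.0417) = 0.0004
  (s,γ): 0.16·ln(0.7143) = -0.0538
  (t,α): 0.06·ln(0.5848) = -0.0322
  (t,β): 0.01·ln(0.8772) = -0.0013
  (t,γ): 0.31·ln(1.1654) = 0.0475
Sum = 0.047 nats.

0.047 nats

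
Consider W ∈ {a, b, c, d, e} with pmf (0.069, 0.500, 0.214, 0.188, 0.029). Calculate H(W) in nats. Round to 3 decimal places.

1.278 nats

H(W) = −Σ p·ln p.
  −(0.069)·ln(0.069) = 0.1845
  −(0.500)·ln(0.500) = 0.3466
  −(0.214)·ln(0.214) = 0.3299
  −(0.188)·ln(0.188) = 0.3142
  −(0.029)·ln(0.029) = 0.1027
Sum: 0.1845 + 0.3466 + 0.3299 + 0.3142 + 0.1027 = 1.278 nats.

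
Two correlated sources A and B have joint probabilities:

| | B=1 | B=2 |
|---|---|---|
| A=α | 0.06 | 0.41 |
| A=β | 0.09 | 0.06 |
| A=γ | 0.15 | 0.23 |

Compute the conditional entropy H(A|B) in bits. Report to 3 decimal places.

Marginals: p(A) = (0.4700, 0.1500, 0.3800), p(B) = (0.3000, 0.7000).
H(A|B) = Σ p(B) · H(A|B=·).
  B=1: p=0.3000, H(A|B=1) = 1.4855
  B=2: p=0.7000, H(A|B=2) = 1.2834
Weighted sum = 1.344 bits.

1.344 bits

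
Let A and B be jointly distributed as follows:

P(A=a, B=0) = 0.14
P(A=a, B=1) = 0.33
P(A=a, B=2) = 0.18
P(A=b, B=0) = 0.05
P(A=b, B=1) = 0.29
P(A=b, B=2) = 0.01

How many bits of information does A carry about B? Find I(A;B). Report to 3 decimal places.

0.101 bits

Marginals: p(A) = (0.6500, 0.3500), p(B) = (0.1900, 0.6200, 0.1900).
I(A;B) = Σ p(x,y)·log₂[p(x,y)/(p(x)p(y))].
  (a,0): 0.14·log₂(1.1336) = 0.0253
  (a,1): 0.33·log₂(0.8189) = -0.0951
  (a,2): 0.18·log₂(1.4575) = 0.0978
  (b,0): 0.05·log₂(0.7519) = -0.0206
  (b,1): 0.29·log₂(1.3364) = 0.1213
  (b,2): 0.01·log₂(0.1504) = -0.0273
Sum = 0.101 bits.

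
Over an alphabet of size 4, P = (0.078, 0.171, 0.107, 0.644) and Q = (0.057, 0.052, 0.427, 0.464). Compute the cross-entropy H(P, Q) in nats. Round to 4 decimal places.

H(P,Q) = −Σ p·ln q.
  −0.078·ln(0.057) = 0.22345
  −0.171·ln(0.052) = 0.50556
  −0.107·ln(0.427) = 0.09105
  −0.644·ln(0.464) = 0.49451
H(P,Q) = 1.3146 nats.

1.3146 nats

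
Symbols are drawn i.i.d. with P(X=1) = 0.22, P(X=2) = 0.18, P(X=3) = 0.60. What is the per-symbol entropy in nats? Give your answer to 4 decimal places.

H(X) = −Σ p·ln p.
  −(0.22)·ln(0.22) = 0.33311
  −(0.18)·ln(0.18) = 0.30866
  −(0.60)·ln(0.60) = 0.30650
Sum: 0.33311 + 0.30866 + 0.30650 = 0.9483 nats.

0.9483 nats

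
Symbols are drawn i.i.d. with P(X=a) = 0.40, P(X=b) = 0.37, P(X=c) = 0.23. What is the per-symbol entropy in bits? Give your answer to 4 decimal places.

1.5472 bits

H(X) = −Σ p·log₂ p.
  −(0.40)·log₂(0.40) = 0.52877
  −(0.37)·log₂(0.37) = 0.53073
  −(0.23)·log₂(0.23) = 0.48767
Sum: 0.52877 + 0.53073 + 0.48767 = 1.5472 bits.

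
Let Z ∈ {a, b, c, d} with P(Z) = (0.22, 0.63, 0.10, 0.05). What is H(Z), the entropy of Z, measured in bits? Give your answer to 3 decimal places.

H(Z) = −Σ p·log₂ p.
  −(0.22)·log₂(0.22) = 0.4806
  −(0.63)·log₂(0.63) = 0.4199
  −(0.10)·log₂(0.10) = 0.3322
  −(0.05)·log₂(0.05) = 0.2161
Sum: 0.4806 + 0.4199 + 0.3322 + 0.2161 = 1.449 bits.

1.449 bits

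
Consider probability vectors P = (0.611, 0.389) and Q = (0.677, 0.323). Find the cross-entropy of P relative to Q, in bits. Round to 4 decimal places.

H(P,Q) = −Σ p·log₂ q.
  −0.611·log₂(0.677) = 0.34385
  −0.389·log₂(0.323) = 0.63422
H(P,Q) = 0.9781 bits.

0.9781 bits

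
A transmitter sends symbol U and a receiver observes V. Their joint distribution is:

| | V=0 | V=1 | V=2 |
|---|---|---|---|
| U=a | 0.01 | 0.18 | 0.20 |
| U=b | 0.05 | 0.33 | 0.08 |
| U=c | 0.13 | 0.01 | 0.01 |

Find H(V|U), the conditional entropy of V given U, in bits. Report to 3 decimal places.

1.071 bits

Chain rule: H(V|U) = H(U,V) − H(U).
Marginals: p(U) = (0.3900, 0.4600, 0.1500), p(V) = (0.1900, 0.5200, 0.2900).
H(U,V) = 2.5271 bits; H(U) = 1.4557 bits.
H(V|U) = 2.5271 − 1.4557 = 1.071 bits.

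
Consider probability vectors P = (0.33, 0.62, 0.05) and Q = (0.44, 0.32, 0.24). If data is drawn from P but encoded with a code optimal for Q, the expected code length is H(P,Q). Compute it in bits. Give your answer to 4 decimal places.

1.5130 bits

H(P,Q) = −Σ p·log₂ q.
  −0.33·log₂(0.44) = 0.39086
  −0.62·log₂(0.32) = 1.01919
  −0.05·log₂(0.24) = 0.10294
H(P,Q) = 1.5130 bits.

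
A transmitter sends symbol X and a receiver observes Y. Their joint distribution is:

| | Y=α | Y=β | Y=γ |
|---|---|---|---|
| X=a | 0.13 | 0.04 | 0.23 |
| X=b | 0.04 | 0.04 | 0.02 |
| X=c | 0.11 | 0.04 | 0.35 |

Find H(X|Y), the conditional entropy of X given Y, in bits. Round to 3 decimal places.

1.283 bits

Marginals: p(X) = (0.4000, 0.1000, 0.5000), p(Y) = (0.2800, 0.1200, 0.6000).
H(X|Y) = Σ p(Y) · H(X|Y=·).
  Y=α: p=0.2800, H(X|Y=α) = 1.4445
  Y=β: p=0.1200, H(X|Y=β) = 1.5850
  Y=γ: p=0.6000, H(X|Y=γ) = 1.1474
Weighted sum = 1.283 bits.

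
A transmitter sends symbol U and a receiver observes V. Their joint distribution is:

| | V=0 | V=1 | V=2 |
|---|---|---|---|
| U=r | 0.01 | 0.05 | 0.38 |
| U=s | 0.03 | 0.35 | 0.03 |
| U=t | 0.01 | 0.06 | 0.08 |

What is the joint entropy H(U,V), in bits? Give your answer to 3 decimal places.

2.248 bits

H(U,V) = −Σ p(x,y)·log₂ p(x,y) over all 9 cells.
  cell (r,0): −0.01·log₂0.01 = 0.0664
  cell (r,1): −0.05·log₂0.05 = 0.2161
  cell (r,2): −0.38·log₂0.38 = 0.5305
  cell (s,0): −0.03·log₂0.03 = 0.1518
  cell (s,1): −0.35·log₂0.35 = 0.5301
  cell (s,2): −0.03·log₂0.03 = 0.1518
  cell (t,0): −0.01·log₂0.01 = 0.0664
  cell (t,1): −0.06·log₂0.06 = 0.2435
  cell (t,2): −0.08·log₂0.08 = 0.2915
Sum = 2.248 bits.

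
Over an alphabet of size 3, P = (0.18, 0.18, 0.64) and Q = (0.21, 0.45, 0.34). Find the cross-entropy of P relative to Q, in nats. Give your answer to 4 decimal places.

1.1151 nats

H(P,Q) = −Σ p·ln q.
  −0.18·ln(0.21) = 0.28092
  −0.18·ln(0.45) = 0.14373
  −0.64·ln(0.34) = 0.69044
H(P,Q) = 1.1151 nats.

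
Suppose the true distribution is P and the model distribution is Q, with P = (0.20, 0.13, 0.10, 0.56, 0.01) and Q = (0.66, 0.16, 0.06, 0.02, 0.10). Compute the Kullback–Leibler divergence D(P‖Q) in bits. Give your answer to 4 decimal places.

D(P‖Q) = Σ p·log₂(p/q).
  0.20·log₂(0.20/0.66) = -0.34449
  0.13·log₂(0.13/0.16) = -0.03894
  0.10·log₂(0.10/0.06) = 0.07370
  0.56·log₂(0.56/0.02) = 2.69212
  0.01·log₂(0.01/0.10) = -0.03322
D(P‖Q) = 2.3492 bits.

2.3492 bits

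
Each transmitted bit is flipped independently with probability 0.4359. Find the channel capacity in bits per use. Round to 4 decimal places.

Binary symmetric channel: C = 1 − h₂(ε) where h₂ is the binary entropy function.
h₂(0.4359) = −0.4359·log₂0.4359 − 0.5641·log₂0.5641 = 0.9881.
C = 1 − 0.9881 = 0.0119 bits per channel use.

0.0119 bits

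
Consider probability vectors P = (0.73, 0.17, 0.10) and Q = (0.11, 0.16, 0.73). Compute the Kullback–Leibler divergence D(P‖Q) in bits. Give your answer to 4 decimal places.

D(P‖Q) = Σ p·log₂(p/q).
  0.73·log₂(0.73/0.11) = 1.99319
  0.17·log₂(0.17/0.16) = 0.01487
  0.10·log₂(0.10/0.73) = -0.28679
D(P‖Q) = 1.7213 bits.

1.7213 bits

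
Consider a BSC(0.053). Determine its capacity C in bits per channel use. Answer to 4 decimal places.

Binary symmetric channel: C = 1 − h₂(ε) where h₂ is the binary entropy function.
h₂(0.053) = −0.053·log₂0.053 − 0.947·log₂0.947 = 0.2990.
C = 1 − 0.2990 = 0.7010 bits per channel use.

0.7010 bits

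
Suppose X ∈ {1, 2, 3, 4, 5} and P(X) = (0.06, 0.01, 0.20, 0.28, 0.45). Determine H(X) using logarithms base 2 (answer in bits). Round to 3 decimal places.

1.807 bits

H(X) = −Σ p·log₂ p.
  −(0.06)·log₂(0.06) = 0.2435
  −(0.01)·log₂(0.01) = 0.0664
  −(0.20)·log₂(0.20) = 0.4644
  −(0.28)·log₂(0.28) = 0.5142
  −(0.45)·log₂(0.45) = 0.5184
Sum: 0.2435 + 0.0664 + 0.4644 + 0.5142 + 0.5184 = 1.807 bits.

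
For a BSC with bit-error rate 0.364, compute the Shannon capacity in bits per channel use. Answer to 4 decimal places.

0.0540 bits

Binary symmetric channel: C = 1 − h₂(ε) where h₂ is the binary entropy function.
h₂(0.364) = −0.364·log₂0.364 − 0.636·log₂0.636 = 0.9460.
C = 1 − 0.9460 = 0.0540 bits per channel use.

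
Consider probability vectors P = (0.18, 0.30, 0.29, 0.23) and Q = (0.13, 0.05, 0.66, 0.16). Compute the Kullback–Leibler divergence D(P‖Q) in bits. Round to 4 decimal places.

D(P‖Q) = Σ p·log₂(p/q).
  0.18·log₂(0.18/0.13) = 0.08451
  0.30·log₂(0.30/0.05) = 0.77549
  0.29·log₂(0.29/0.66) = -0.34406
  0.23·log₂(0.23/0.16) = 0.12042
D(P‖Q) = 0.6364 bits.

0.6364 bits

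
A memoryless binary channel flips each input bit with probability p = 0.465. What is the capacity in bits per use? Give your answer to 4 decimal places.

Binary symmetric channel: C = 1 − h₂(ε) where h₂ is the binary entropy function.
h₂(0.465) = −0.465·log₂0.465 − 0.535·log₂0.535 = 0.9965.
C = 1 − 0.9965 = 0.0035 bits per channel use.

0.0035 bits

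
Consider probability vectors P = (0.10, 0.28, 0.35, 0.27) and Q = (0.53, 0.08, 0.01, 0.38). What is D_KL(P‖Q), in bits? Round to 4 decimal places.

D(P‖Q) = Σ p·log₂(p/q).
  0.10·log₂(0.10/0.53) = -0.24060
  0.28·log₂(0.28/0.08) = 0.50606
  0.35·log₂(0.35/0.01) = 1.79525
  0.27·log₂(0.27/0.38) = -0.13312
D(P‖Q) = 1.9276 bits.

1.9276 bits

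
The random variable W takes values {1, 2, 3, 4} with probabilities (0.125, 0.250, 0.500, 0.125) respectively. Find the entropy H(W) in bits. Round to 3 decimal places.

1.750 bits

H(W) = −Σ p·log₂ p.
  −(0.125)·log₂(0.125) = 0.3750
  −(0.250)·log₂(0.250) = 0.5000
  −(0.500)·log₂(0.500) = 0.5000
  −(0.125)·log₂(0.125) = 0.3750
Sum: 0.3750 + 0.5000 + 0.5000 + 0.3750 = 1.750 bits.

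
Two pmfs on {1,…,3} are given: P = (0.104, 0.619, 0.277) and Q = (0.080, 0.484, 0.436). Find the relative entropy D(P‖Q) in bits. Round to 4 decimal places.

0.0778 bits

D(P‖Q) = Σ p·log₂(p/q).
  0.104·log₂(0.104/0.080) = 0.03937
  0.619·log₂(0.619/0.484) = 0.21970
  0.277·log₂(0.277/0.436) = -0.18128
D(P‖Q) = 0.0778 bits.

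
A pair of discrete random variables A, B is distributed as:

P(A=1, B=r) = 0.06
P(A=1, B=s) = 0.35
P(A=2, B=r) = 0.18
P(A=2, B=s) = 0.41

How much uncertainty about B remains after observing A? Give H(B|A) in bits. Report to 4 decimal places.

0.7698 bits

Chain rule: H(B|A) = H(A,B) − H(A).
Marginals: p(A) = (0.4100, 0.5900), p(B) = (0.2400, 0.7600).
H(A,B) = 1.7463 bits; H(A) = 0.9765 bits.
H(B|A) = 1.7463 − 0.9765 = 0.7698 bits.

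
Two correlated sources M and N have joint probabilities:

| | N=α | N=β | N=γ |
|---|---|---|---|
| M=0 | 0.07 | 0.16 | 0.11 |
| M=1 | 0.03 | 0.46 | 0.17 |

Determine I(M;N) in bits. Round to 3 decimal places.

0.055 bits

Marginals: p(M) = (0.3400, 0.6600), p(N) = (0.1000, 0.6200, 0.2800).
I(M;N) = H(M) + H(N) − H(M,N).
H(M) = 0.9248, H(N) = 1.2740, H(M,N) = 2.1435.
I(M;N) = 0.9248 + 1.2740 − 2.1435 = 0.055 bits.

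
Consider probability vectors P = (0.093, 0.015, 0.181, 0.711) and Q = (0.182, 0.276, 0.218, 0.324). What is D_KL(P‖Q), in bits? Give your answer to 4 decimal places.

0.6045 bits

D(P‖Q) = Σ p·log₂(p/q).
  0.093·log₂(0.093/0.182) = -0.09008
  0.015·log₂(0.015/0.276) = -0.06302
  0.181·log₂(0.181/0.218) = -0.04857
  0.711·log₂(0.711/0.324) = 0.80617
D(P‖Q) = 0.6045 bits.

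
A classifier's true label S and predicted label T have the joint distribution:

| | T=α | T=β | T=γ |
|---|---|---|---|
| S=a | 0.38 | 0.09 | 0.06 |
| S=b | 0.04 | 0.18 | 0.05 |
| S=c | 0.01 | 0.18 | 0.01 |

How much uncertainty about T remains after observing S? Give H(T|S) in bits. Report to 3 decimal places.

Chain rule: H(T|S) = H(S,T) − H(S).
Marginals: p(S) = (0.5300, 0.2700, 0.2000), p(T) = (0.4300, 0.4500, 0.1200).
H(S,T) = 2.5120 bits; H(S) = 1.4599 bits.
H(T|S) = 2.5120 − 1.4599 = 1.052 bits.

1.052 bits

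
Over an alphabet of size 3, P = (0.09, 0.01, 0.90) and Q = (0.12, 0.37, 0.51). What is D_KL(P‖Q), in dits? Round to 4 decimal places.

D(P‖Q) = Σ p·log₁₀(p/q).
  0.09·log₁₀(0.09/0.12) = -0.01124
  0.01·log₁₀(0.01/0.37) = -0.01568
  0.90·log₁₀(0.90/0.51) = 0.22201
D(P‖Q) = 0.1951 dits.

0.1951 dits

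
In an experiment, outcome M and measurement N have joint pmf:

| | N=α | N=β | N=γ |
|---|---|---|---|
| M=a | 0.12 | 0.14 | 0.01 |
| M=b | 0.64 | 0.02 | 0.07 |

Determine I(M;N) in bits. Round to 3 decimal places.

0.233 bits

Marginals: p(M) = (0.2700, 0.7300), p(N) = (0.7600, 0.1600, 0.0800).
I(M;N) = Σ p(x,y)·log₂[p(x,y)/(p(x)p(y))].
  (a,α): 0.12·log₂(0.5848) = -0.0929
  (a,β): 0.14·log₂(3.2407) = 0.2375
  (a,γ): 0.01·log₂(0.4630) = -0.0111
  (b,α): 0.64·log₂(1.1536) = 0.1319
  (b,β): 0.02·log₂(0.1712) = -0.0509
  (b,γ): 0.07·log₂(1.1986) = 0.0183
Sum = 0.233 bits.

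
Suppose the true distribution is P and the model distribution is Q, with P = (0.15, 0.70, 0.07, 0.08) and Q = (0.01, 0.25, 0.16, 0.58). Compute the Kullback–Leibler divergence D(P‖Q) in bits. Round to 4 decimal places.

1.3137 bits

D(P‖Q) = Σ p·log₂(p/q).
  0.15·log₂(0.15/0.01) = 0.58603
  0.70·log₂(0.70/0.25) = 1.03980
  0.07·log₂(0.07/0.16) = -0.08349
  0.08·log₂(0.08/0.58) = -0.22864
D(P‖Q) = 1.3137 bits.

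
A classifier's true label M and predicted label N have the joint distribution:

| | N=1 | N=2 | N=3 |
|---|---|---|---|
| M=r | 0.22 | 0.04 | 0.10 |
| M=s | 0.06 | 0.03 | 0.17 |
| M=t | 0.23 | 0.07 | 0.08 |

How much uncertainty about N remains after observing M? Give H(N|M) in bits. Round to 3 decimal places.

1.310 bits

Chain rule: H(N|M) = H(M,N) − H(M).
Marginals: p(M) = (0.3600, 0.2600, 0.3800), p(N) = (0.5100, 0.1400, 0.3500).
H(M,N) = 2.8761 bits; H(M) = 1.5664 bits.
H(N|M) = 2.8761 − 1.5664 = 1.310 bits.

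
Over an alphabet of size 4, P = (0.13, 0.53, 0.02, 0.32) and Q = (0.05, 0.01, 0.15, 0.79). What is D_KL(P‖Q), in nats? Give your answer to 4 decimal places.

1.8990 nats

D(P‖Q) = Σ p·ln(p/q).
  0.13·ln(0.13/0.05) = 0.12422
  0.53·ln(0.53/0.01) = 2.10425
  0.02·ln(0.02/0.15) = -0.04030
  0.32·ln(0.32/0.79) = -0.28919
D(P‖Q) = 1.8990 nats.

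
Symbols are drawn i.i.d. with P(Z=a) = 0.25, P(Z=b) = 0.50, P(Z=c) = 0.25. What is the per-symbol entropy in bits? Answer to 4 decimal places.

H(Z) = −Σ p·log₂ p.
  −(0.25)·log₂(0.25) = 0.50000
  −(0.50)·log₂(0.50) = 0.50000
  −(0.25)·log₂(0.25) = 0.50000
Sum: 0.50000 + 0.50000 + 0.50000 = 1.5000 bits.

1.5000 bits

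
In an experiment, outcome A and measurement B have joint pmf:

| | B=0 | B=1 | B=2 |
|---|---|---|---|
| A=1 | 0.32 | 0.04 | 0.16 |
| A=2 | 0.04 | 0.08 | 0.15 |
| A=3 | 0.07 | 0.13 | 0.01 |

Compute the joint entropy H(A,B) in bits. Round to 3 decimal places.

2.740 bits

H(A,B) = −Σ p(x,y)·log₂ p(x,y) over all 9 cells.
  cell (1,0): −0.32·log₂0.32 = 0.5260
  cell (1,1): −0.04·log₂0.04 = 0.1858
  cell (1,2): −0.16·log₂0.16 = 0.4230
  cell (2,0): −0.04·log₂0.04 = 0.1858
  cell (2,1): −0.08·log₂0.08 = 0.2915
  cell (2,2): −0.15·log₂0.15 = 0.4105
  cell (3,0): −0.07·log₂0.07 = 0.2686
  cell (3,1): −0.13·log₂0.13 = 0.3826
  cell (3,2): −0.01·log₂0.01 = 0.0664
Sum = 2.740 bits.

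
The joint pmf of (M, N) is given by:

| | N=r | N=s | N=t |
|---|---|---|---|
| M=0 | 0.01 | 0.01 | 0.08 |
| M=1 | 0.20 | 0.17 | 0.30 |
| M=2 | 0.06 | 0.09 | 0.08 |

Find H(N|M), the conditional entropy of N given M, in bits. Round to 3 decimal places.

Chain rule: H(N|M) = H(M,N) − H(M).
Marginals: p(M) = (0.1000, 0.6700, 0.2300), p(N) = (0.2700, 0.2700, 0.4600).
H(M,N) = 2.6921 bits; H(M) = 1.2070 bits.
H(N|M) = 2.6921 − 1.2070 = 1.485 bits.

1.485 bits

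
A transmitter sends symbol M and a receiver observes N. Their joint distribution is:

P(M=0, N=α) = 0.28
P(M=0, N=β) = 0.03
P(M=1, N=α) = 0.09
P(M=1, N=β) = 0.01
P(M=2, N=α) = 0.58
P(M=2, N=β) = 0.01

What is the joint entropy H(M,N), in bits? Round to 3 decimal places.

1.567 bits

H(M,N) = −Σ p(x,y)·log₂ p(x,y) over all 6 cells.
  cell (0,α): −0.28·log₂0.28 = 0.5142
  cell (0,β): −0.03·log₂0.03 = 0.1518
  cell (1,α): −0.09·log₂0.09 = 0.3127
  cell (1,β): −0.01·log₂0.01 = 0.0664
  cell (2,α): −0.58·log₂0.58 = 0.4558
  cell (2,β): −0.01·log₂0.01 = 0.0664
Sum = 1.567 bits.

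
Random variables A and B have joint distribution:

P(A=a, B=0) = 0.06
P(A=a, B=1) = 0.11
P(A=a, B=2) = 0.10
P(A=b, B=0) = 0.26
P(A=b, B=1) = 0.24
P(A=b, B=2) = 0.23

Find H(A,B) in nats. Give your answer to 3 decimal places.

1.673 nats

H(A,B) = −Σ p(x,y)·ln p(x,y) over all 6 cells.
  cell (a,0): −0.06·ln0.06 = 0.1688
  cell (a,1): −0.11·ln0.11 = 0.2428
  cell (a,2): −0.10·ln0.10 = 0.2303
  cell (b,0): −0.26·ln0.26 = 0.3502
  cell (b,1): −0.24·ln0.24 = 0.3425
  cell (b,2): −0.23·ln0.23 = 0.3380
Sum = 1.673 nats.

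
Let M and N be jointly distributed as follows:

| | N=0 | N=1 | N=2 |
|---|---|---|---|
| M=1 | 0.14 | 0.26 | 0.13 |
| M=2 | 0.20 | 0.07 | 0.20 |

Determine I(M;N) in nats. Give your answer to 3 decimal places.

0.069 nats

Marginals: p(M) = (0.5300, 0.4700), p(N) = (0.3400, 0.3300, 0.3300).
I(M;N) = H(M) + H(N) − H(M,N).
H(M) = 0.6913, H(N) = 1.0985, H(M,N) = 1.7206.
I(M;N) = 0.6913 + 1.0985 − 1.7206 = 0.069 nats.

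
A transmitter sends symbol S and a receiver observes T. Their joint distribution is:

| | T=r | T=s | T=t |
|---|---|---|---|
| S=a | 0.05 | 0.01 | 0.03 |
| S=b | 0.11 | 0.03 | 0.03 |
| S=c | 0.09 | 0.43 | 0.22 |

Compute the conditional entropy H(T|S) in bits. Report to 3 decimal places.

1.336 bits

Chain rule: H(T|S) = H(S,T) − H(S).
Marginals: p(S) = (0.0900, 0.1700, 0.7400), p(T) = (0.2500, 0.4700, 0.2800).
H(S,T) = 2.4049 bits; H(S) = 1.0687 bits.
H(T|S) = 2.4049 − 1.0687 = 1.336 bits.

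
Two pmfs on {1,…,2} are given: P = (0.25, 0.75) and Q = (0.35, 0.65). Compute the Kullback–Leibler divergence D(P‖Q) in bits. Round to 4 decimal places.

D(P‖Q) = Σ p·log₂(p/q).
  0.25·log₂(0.25/0.35) = -0.12136
  0.75·log₂(0.75/0.65) = 0.15484
D(P‖Q) = 0.0335 bits.

0.0335 bits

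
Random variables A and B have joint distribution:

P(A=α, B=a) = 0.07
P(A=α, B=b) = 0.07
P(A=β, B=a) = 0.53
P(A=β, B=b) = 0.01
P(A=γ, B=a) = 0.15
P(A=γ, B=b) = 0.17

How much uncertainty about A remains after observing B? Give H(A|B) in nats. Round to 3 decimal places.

Marginals: p(A) = (0.1400, 0.5400, 0.3200), p(B) = (0.7500, 0.2500).
H(A|B) = Σ p(B) · H(A|B=·).
  B=a: p=0.7500, H(A|B=a) = 0.7886
  B=b: p=0.2500, H(A|B=b) = 0.7474
Weighted sum = 0.778 nats.

0.778 nats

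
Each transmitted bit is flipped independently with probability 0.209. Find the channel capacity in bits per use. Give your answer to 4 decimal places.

Binary symmetric channel: C = 1 − h₂(ε) where h₂ is the binary entropy function.
h₂(0.209) = −0.209·log₂0.209 − 0.791·log₂0.791 = 0.7396.
C = 1 − 0.7396 = 0.2604 bits per channel use.

0.2604 bits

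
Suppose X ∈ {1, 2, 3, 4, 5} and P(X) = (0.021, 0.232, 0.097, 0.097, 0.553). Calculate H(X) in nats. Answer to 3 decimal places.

H(X) = −Σ p·ln p.
  −(0.021)·ln(0.021) = 0.0811
  −(0.232)·ln(0.232) = 0.3390
  −(0.097)·ln(0.097) = 0.2263
  −(0.097)·ln(0.097) = 0.2263
  −(0.553)·ln(0.553) = 0.3276
Sum: 0.0811 + 0.3390 + 0.2263 + 0.2263 + 0.3276 = 1.200 nats.

1.200 nats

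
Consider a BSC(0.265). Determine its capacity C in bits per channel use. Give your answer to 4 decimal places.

0.1658 bits

Binary symmetric channel: C = 1 − h₂(ε) where h₂ is the binary entropy function.
h₂(0.265) = −0.265·log₂0.265 − 0.735·log₂0.735 = 0.8342.
C = 1 − 0.8342 = 0.1658 bits per channel use.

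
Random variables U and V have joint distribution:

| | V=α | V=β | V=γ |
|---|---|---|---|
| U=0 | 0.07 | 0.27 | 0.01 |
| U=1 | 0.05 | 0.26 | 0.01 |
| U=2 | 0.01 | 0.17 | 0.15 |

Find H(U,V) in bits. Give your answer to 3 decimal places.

H(U,V) = −Σ p(x,y)·log₂ p(x,y) over all 9 cells.
  cell (0,α): −0.07·log₂0.07 = 0.2686
  cell (0,β): −0.27·log₂0.27 = 0.5100
  cell (0,γ): −0.01·log₂0.01 = 0.0664
  cell (1,α): −0.05·log₂0.05 = 0.2161
  cell (1,β): −0.26·log₂0.26 = 0.5053
  cell (1,γ): −0.01·log₂0.01 = 0.0664
  cell (2,α): −0.01·log₂0.01 = 0.0664
  cell (2,β): −0.17·log₂0.17 = 0.4346
  cell (2,γ): −0.15·log₂0.15 = 0.4105
Sum = 2.544 bits.

2.544 bits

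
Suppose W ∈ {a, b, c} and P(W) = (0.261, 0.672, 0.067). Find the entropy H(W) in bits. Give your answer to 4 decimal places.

H(W) = −Σ p·log₂ p.
  −(0.261)·log₂(0.261) = 0.50579
  −(0.672)·log₂(0.672) = 0.38537
  −(0.067)·log₂(0.067) = 0.26128
Sum: 0.50579 + 0.38537 + 0.26128 = 1.1524 bits.

1.1524 bits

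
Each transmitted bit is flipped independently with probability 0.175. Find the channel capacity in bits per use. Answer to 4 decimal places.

Binary symmetric channel: C = 1 − h₂(ε) where h₂ is the binary entropy function.
h₂(0.175) = −0.175·log₂0.175 − 0.825·log₂0.825 = 0.6690.
C = 1 − 0.6690 = 0.3310 bits per channel use.

0.3310 bits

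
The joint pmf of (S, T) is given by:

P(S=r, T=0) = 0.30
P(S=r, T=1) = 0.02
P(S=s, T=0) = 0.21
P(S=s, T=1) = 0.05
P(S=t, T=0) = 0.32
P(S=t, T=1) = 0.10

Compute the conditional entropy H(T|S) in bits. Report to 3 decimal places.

0.624 bits

Marginals: p(S) = (0.3200, 0.2600, 0.4200), p(T) = (0.8300, 0.1700).
H(T|S) = Σ p(S) · H(T|S=·).
  S=r: p=0.3200, H(T|S=r) = 0.3373
  S=s: p=0.2600, H(T|S=s) = 0.7063
  S=t: p=0.4200, H(T|S=t) = 0.7919
Weighted sum = 0.624 bits.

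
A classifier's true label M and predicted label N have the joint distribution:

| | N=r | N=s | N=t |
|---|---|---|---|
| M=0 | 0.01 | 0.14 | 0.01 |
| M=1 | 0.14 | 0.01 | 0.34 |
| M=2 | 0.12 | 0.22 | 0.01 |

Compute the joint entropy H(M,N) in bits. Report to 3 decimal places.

H(M,N) = −Σ p(x,y)·log₂ p(x,y) over all 9 cells.
  cell (0,r): −0.01·log₂0.01 = 0.0664
  cell (0,s): −0.14·log₂0.14 = 0.3971
  cell (0,t): −0.01·log₂0.01 = 0.0664
  cell (1,r): −0.14·log₂0.14 = 0.3971
  cell (1,s): −0.01·log₂0.01 = 0.0664
  cell (1,t): −0.34·log₂0.34 = 0.5292
  cell (2,r): −0.12·log₂0.12 = 0.3671
  cell (2,s): −0.22·log₂0.22 = 0.4806
  cell (2,t): −0.01·log₂0.01 = 0.0664
Sum = 2.437 bits.

2.437 bits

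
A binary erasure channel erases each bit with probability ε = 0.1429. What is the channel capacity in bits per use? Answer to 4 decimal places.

0.8571 bits

Binary erasure channel: capacity C = 1 − ε.
C = 1 − 0.1429 = 0.8571 bits per channel use.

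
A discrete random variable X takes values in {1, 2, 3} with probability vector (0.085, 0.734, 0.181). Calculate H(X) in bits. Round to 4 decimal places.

1.0761 bits

H(X) = −Σ p·log₂ p.
  −(0.085)·log₂(0.085) = 0.30229
  −(0.734)·log₂(0.734) = 0.32747
  −(0.181)·log₂(0.181) = 0.44633
Sum: 0.30229 + 0.32747 + 0.44633 = 1.0761 bits.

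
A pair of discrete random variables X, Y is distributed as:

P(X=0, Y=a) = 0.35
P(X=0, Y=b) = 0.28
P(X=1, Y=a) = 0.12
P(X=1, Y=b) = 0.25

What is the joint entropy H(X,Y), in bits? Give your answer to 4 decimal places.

H(X,Y) = −Σ p(x,y)·log₂ p(x,y) over all 4 cells.
  cell (0,a): −0.35·log₂0.35 = 0.53010
  cell (0,b): −0.28·log₂0.28 = 0.51422
  cell (1,a): −0.12·log₂0.12 = 0.36707
  cell (1,b): −0.25·log₂0.25 = 0.50000
Sum = 1.9114 bits.

1.9114 bits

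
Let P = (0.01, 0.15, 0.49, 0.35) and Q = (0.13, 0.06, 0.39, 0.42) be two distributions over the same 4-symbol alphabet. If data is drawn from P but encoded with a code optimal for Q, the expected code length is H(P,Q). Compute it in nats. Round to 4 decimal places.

1.2074 nats

H(P,Q) = −Σ p·ln q.
  −0.01·ln(0.13) = 0.02040
  −0.15·ln(0.06) = 0.42201
  −0.49·ln(0.39) = 0.46139
  −0.35·ln(0.42) = 0.30363
H(P,Q) = 1.2074 nats.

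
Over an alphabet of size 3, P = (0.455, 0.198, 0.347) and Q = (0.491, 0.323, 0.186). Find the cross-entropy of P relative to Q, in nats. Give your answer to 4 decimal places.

1.1311 nats

H(P,Q) = −Σ p·ln q.
  −0.455·ln(0.491) = 0.32365
  −0.198·ln(0.323) = 0.22376
  −0.347·ln(0.186) = 0.58366
H(P,Q) = 1.1311 nats.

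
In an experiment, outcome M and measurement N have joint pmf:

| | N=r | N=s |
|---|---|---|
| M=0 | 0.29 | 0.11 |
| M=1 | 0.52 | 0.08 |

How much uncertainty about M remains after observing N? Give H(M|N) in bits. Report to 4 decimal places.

Chain rule: H(M|N) = H(M,N) − H(N).
Marginals: p(M) = (0.4000, 0.6000), p(N) = (0.8100, 0.1900).
H(M,N) = 1.6503 bits; H(N) = 0.7015 bits.
H(M|N) = 1.6503 − 0.7015 = 0.9488 bits.

0.9488 bits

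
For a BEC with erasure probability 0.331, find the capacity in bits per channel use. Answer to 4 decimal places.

Binary erasure channel: capacity C = 1 − ε.
C = 1 − 0.331 = 0.6690 bits per channel use.

0.6690 bits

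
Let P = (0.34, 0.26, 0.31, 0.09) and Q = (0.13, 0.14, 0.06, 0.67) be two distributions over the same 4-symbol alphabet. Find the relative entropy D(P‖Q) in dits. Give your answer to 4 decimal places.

D(P‖Q) = Σ p·log₁₀(p/q).
  0.34·log₁₀(0.34/0.13) = 0.14196
  0.26·log₁₀(0.26/0.14) = 0.06990
  0.31·log₁₀(0.31/0.06) = 0.22110
  0.09·log₁₀(0.09/0.67) = -0.07846
D(P‖Q) = 0.3545 dits.

0.3545 dits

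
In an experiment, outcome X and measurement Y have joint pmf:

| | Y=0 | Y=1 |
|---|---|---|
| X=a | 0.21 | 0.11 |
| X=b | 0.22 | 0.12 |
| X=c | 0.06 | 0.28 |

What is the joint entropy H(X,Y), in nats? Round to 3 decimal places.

1.683 nats

H(X,Y) = −Σ p(x,y)·ln p(x,y) over all 6 cells.
  cell (a,0): −0.21·ln0.21 = 0.3277
  cell (a,1): −0.11·ln0.11 = 0.2428
  cell (b,0): −0.22·ln0.22 = 0.3331
  cell (b,1): −0.12·ln0.12 = 0.2544
  cell (c,0): −0.06·ln0.06 = 0.1688
  cell (c,1): −0.28·ln0.28 = 0.3564
Sum = 1.683 nats.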